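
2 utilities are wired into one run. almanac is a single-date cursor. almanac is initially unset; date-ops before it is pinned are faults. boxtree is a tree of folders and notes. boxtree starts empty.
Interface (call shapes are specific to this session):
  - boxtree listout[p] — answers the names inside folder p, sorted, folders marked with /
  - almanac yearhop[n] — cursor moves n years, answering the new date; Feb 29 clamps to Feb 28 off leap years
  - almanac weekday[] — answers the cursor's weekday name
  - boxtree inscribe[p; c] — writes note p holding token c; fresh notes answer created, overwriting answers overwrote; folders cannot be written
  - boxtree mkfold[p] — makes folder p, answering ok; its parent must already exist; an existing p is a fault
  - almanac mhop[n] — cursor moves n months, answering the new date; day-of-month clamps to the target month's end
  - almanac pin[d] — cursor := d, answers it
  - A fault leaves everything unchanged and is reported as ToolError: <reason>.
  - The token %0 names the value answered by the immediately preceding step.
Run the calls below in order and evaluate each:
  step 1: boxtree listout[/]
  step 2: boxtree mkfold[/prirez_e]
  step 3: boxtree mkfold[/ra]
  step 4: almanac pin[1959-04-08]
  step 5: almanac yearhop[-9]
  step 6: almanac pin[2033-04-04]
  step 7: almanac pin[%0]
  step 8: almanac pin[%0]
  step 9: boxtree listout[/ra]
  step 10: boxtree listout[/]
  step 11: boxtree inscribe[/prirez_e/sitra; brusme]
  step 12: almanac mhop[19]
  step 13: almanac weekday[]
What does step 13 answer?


// boxtree listout(p→/) ~> []
// boxtree mkfold(p→/prirez_e) ~> ok
// boxtree mkfold(p→/ra) ~> ok
// almanac pin(d→1959-04-08) ~> 1959-04-08
// almanac yearhop(n→-9) ~> 1950-04-08
// almanac pin(d→2033-04-04) ~> 2033-04-04
// almanac pin(d→%0) ~> 2033-04-04
// almanac pin(d→%0) ~> 2033-04-04
// boxtree listout(p→/ra) ~> []
// boxtree listout(p→/) ~> [prirez_e/, ra/]
// boxtree inscribe(p→/prirez_e/sitra, c→brusme) ~> created
// almanac mhop(n→19) ~> 2034-11-04
// almanac weekday() ~> Saturday

Answer: Saturday


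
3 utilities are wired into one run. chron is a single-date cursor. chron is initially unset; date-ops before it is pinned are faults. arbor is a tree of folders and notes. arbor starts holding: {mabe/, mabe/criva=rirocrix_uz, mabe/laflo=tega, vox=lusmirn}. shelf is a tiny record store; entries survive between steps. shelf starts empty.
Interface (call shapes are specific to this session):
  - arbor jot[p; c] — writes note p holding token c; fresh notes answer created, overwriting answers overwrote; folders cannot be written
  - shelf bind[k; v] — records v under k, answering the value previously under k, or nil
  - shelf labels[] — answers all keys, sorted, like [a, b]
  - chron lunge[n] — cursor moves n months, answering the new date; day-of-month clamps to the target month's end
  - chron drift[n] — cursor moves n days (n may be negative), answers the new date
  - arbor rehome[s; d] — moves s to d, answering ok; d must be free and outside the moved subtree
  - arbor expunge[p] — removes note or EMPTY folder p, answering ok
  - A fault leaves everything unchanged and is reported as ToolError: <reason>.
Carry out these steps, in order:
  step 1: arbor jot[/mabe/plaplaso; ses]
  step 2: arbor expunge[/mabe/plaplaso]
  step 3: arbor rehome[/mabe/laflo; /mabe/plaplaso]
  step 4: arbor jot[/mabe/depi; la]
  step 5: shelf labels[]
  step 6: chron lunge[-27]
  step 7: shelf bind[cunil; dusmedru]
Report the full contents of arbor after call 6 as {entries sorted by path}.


;; arbor jot(p='/mabe/plaplaso', c='ses') : created
;; arbor expunge(p='/mabe/plaplaso') : ok
;; arbor rehome(s='/mabe/laflo', d='/mabe/plaplaso') : ok
;; arbor jot(p='/mabe/depi', c='la') : created
;; shelf labels() : []
;; chron lunge(n='-27') : ToolError: no date set
;; shelf bind(k='cunil', v='dusmedru') : nil

Answer: {mabe/, mabe/criva=rirocrix_uz, mabe/depi=la, mabe/plaplaso=tega, vox=lusmirn}


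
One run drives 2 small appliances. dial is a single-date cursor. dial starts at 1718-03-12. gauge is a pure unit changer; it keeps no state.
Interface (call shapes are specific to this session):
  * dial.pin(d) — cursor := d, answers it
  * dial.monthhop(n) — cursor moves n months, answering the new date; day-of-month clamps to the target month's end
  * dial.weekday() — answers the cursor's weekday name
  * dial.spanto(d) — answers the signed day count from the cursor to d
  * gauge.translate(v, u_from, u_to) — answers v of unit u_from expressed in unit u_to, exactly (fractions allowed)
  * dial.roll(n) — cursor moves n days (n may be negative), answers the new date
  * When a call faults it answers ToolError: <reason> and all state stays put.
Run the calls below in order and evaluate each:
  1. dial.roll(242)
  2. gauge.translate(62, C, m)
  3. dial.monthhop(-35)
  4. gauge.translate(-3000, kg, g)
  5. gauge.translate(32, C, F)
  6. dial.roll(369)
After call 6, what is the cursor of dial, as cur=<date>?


Answer: cur=1716-12-12

Derivation:
// roll(n=242) : 1718-11-09
// translate(v=62, u_from=C, u_to=m) : ToolError: incompatible units
// monthhop(n=-35) : 1715-12-09
// translate(v=-3000, u_from=kg, u_to=g) : -3000000
// translate(v=32, u_from=C, u_to=F) : 448/5
// roll(n=369) : 1716-12-12


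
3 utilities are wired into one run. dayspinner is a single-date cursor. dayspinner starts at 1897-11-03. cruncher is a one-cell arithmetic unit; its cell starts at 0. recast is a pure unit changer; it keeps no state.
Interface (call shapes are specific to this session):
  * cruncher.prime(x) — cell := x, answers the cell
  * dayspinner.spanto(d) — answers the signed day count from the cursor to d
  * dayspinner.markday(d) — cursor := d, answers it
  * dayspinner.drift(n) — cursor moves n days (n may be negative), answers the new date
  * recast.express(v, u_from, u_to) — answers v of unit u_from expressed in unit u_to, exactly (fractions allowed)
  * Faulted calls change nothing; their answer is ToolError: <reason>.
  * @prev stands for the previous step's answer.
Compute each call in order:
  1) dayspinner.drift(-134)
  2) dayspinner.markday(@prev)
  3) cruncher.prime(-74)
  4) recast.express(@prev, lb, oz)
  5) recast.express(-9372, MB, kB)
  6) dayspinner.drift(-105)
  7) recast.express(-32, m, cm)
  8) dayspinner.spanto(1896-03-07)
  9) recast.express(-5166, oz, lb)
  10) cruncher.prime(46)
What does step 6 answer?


~$ dayspinner.drift -134
:: 1897-06-22
~$ dayspinner.markday @prev
:: 1897-06-22
~$ cruncher.prime -74
:: -74
~$ recast.express @prev lb oz
:: -1184
~$ recast.express -9372 MB kB
:: -9372000
~$ dayspinner.drift -105
:: 1897-03-09
~$ recast.express -32 m cm
:: -3200
~$ dayspinner.spanto 1896-03-07
:: -367
~$ recast.express -5166 oz lb
:: -2583/8
~$ cruncher.prime 46
:: 46

Answer: 1897-03-09


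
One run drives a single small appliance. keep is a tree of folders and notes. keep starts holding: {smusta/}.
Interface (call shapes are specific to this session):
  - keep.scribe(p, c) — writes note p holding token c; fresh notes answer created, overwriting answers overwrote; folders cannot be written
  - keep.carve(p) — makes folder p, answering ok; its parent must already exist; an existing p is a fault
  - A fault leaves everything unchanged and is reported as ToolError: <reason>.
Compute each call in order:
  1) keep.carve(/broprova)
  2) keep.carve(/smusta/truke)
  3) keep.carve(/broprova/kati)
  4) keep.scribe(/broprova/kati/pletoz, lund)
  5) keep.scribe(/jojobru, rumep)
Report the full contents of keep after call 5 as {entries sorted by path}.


>> carve(p='/broprova')
<< ok
>> carve(p='/smusta/truke')
<< ok
>> carve(p='/broprova/kati')
<< ok
>> scribe(p='/broprova/kati/pletoz', c='lund')
<< created
>> scribe(p='/jojobru', c='rumep')
<< created

Answer: {broprova/, broprova/kati/, broprova/kati/pletoz=lund, jojobru=rumep, smusta/, smusta/truke/}


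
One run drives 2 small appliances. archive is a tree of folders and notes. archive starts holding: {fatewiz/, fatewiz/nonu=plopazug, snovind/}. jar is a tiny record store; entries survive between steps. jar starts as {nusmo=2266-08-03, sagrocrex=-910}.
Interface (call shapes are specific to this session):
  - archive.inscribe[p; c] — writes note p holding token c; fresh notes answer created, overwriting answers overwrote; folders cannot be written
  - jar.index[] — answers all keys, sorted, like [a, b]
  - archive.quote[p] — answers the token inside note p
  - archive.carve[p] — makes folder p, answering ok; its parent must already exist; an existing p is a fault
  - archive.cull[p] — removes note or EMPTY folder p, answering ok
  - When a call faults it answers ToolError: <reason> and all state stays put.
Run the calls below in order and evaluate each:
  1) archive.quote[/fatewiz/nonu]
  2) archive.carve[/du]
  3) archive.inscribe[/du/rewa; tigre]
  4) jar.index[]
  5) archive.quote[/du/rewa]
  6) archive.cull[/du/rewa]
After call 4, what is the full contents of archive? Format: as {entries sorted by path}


I use quote(p='/fatewiz/nonu'), which returns plopazug.
Invoking carve(p='/du'), which returns ok.
Invoking inscribe(p='/du/rewa', c='tigre'), and see created.
I use index(), giving [nusmo, sagrocrex].
Next I call quote(p='/du/rewa'), yielding tigre.
I run cull(p='/du/rewa'), which returns ok.

Answer: {du/, du/rewa=tigre, fatewiz/, fatewiz/nonu=plopazug, snovind/}


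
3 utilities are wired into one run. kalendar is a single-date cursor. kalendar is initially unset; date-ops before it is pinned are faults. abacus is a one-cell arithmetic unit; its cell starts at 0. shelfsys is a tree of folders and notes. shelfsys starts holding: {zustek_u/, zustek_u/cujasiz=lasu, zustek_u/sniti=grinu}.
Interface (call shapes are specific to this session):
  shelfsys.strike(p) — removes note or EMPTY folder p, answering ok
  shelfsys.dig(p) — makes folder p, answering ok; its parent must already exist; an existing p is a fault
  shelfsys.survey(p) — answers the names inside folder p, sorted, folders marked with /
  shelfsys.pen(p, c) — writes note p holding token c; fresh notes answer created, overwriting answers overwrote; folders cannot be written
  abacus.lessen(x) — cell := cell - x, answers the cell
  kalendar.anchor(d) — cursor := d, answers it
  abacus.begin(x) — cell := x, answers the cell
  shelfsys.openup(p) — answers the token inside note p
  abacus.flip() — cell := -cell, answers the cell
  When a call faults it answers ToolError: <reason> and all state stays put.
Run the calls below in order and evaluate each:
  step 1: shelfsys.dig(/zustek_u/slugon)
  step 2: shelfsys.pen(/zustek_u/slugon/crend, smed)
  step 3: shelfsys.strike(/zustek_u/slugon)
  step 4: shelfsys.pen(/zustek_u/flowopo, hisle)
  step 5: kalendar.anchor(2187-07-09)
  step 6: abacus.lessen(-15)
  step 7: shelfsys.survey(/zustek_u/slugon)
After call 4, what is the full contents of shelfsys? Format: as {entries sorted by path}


Answer: {zustek_u/, zustek_u/cujasiz=lasu, zustek_u/flowopo=hisle, zustek_u/slugon/, zustek_u/slugon/crend=smed, zustek_u/sniti=grinu}

Derivation:
Act: dig[p='/zustek_u/slugon']
Obs: ok
Act: pen[p='/zustek_u/slugon/crend'; c='smed']
Obs: created
Act: strike[p='/zustek_u/slugon']
Obs: ToolError: not empty
Act: pen[p='/zustek_u/flowopo'; c='hisle']
Obs: created
Act: anchor[d='2187-07-09']
Obs: 2187-07-09
Act: lessen[x='-15']
Obs: 15
Act: survey[p='/zustek_u/slugon']
Obs: [crend]


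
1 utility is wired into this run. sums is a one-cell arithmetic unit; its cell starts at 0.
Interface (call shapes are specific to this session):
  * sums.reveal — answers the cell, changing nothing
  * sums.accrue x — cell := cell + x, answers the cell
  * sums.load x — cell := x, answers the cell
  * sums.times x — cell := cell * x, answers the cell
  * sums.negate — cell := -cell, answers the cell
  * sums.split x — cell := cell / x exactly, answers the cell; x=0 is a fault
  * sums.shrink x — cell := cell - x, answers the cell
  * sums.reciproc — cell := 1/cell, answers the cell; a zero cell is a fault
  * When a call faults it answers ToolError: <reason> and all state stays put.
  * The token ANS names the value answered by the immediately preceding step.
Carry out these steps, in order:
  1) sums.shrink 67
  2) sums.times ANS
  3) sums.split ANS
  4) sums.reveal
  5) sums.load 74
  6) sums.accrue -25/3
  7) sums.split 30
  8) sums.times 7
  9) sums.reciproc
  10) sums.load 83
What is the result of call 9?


Answer: 90/1379

Derivation:
Now I run sums.shrink with x→67, yielding -67.
I call sums.times with x→ANS: 4489.
Calling sums.split with x→ANS, yielding 1.
Invoking sums.reveal: 1.
I run sums.load with x→74, — result: 74.
Next I call sums.accrue with x→-25/3, — result: 197/3.
Now I run sums.split with x→30, and see 197/90.
Then sums.times with x→7, giving 1379/90.
Using sums.reciproc, and see 90/1379.
Then sums.load with x→83, and get 83.


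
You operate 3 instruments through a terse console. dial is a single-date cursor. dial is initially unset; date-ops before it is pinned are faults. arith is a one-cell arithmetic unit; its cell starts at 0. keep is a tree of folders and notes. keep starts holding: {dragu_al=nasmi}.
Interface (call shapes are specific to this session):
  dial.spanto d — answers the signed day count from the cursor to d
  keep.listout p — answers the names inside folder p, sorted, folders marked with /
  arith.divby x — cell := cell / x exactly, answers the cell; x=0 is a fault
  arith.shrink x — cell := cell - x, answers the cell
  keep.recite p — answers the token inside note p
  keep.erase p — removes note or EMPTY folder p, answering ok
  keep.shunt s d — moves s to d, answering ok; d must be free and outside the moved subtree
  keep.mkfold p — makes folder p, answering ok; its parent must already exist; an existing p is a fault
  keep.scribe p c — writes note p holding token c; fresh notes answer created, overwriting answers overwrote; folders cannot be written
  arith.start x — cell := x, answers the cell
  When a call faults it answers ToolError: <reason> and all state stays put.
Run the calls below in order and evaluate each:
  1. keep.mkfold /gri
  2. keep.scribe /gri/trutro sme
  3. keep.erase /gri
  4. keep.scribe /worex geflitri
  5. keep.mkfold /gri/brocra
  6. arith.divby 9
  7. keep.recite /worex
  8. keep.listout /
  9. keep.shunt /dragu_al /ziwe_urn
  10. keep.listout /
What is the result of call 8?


Answer: [dragu_al, gri/, worex]

Derivation:
I call keep.mkfold using p: /gri, which returns ok.
I invoke keep.scribe using p: /gri/trutro, c: sme, which returns created.
Next I call keep.erase using p: /gri, giving ToolError: not empty.
Using keep.scribe using p: /worex, c: geflitri: created.
Using keep.mkfold using p: /gri/brocra, → ok.
I call arith.divby using x: 9, and see 0.
Now I run keep.recite using p: /worex, — result: geflitri.
Invoking keep.listout using p: /, yielding [dragu_al, gri/, worex].
Using keep.shunt using s: /dragu_al, d: /ziwe_urn, giving ok.
Now I run keep.listout using p: /: [gri/, worex, ziwe_urn].


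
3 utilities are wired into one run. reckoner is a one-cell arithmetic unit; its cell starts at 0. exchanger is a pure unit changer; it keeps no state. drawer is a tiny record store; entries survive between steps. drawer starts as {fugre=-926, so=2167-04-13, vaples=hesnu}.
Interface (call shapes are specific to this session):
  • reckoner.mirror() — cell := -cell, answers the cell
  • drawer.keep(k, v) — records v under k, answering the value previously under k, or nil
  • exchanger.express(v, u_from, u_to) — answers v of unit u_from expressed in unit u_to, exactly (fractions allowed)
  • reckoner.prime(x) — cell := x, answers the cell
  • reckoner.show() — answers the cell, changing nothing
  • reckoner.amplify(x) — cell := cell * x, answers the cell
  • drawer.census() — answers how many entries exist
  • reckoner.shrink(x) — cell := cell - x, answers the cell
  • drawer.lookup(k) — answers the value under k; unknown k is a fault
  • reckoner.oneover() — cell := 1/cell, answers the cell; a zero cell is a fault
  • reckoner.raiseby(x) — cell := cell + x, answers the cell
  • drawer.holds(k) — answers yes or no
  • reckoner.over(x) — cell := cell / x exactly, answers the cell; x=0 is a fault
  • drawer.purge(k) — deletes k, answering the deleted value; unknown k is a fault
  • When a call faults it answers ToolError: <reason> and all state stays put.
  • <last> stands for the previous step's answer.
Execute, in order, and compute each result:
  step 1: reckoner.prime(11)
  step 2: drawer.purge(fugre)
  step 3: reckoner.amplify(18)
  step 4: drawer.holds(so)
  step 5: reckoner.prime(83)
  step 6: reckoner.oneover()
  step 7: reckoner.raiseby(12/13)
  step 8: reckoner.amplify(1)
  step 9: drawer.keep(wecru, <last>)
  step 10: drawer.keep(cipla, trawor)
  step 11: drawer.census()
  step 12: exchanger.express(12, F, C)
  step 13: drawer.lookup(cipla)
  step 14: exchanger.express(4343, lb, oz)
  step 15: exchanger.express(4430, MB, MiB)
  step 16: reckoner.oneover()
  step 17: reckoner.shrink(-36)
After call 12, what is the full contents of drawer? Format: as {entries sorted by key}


# reckoner.prime(11) => 11
# drawer.purge(fugre) => -926
# reckoner.amplify(18) => 198
# drawer.holds(so) => yes
# reckoner.prime(83) => 83
# reckoner.oneover() => 1/83
# reckoner.raiseby(12/13) => 1009/1079
# reckoner.amplify(1) => 1009/1079
# drawer.keep(wecru, <last>) => nil
# drawer.keep(cipla, trawor) => nil
# drawer.census() => 4
# exchanger.express(12, F, C) => -100/9
# drawer.lookup(cipla) => trawor
# exchanger.express(4343, lb, oz) => 69488
# exchanger.express(4430, MB, MiB) => 34609375/8192
# reckoner.oneover() => 1079/1009
# reckoner.shrink(-36) => 37403/1009

Answer: {cipla=trawor, so=2167-04-13, vaples=hesnu, wecru=1009/1079}


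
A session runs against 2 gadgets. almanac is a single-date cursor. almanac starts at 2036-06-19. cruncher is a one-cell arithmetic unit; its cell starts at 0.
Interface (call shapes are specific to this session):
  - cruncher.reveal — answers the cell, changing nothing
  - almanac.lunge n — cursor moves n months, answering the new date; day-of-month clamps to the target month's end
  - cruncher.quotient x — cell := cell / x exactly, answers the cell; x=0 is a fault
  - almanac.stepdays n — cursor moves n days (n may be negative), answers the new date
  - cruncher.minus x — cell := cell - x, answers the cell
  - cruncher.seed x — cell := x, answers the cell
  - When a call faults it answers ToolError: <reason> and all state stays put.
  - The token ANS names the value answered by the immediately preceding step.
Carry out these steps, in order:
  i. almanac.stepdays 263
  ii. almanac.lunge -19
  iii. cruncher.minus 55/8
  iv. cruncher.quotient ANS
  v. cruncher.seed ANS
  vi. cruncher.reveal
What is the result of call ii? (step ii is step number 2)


I call almanac.stepdays on 263, yielding 2037-03-09.
I try almanac.lunge on -19, and see 2035-08-09.
I invoke cruncher.minus on 55/8, which returns -55/8.
I run cruncher.quotient on ANS, → 1.
Calling cruncher.seed on ANS, giving 1.
I try cruncher.reveal(), — result: 1.

Answer: 2035-08-09


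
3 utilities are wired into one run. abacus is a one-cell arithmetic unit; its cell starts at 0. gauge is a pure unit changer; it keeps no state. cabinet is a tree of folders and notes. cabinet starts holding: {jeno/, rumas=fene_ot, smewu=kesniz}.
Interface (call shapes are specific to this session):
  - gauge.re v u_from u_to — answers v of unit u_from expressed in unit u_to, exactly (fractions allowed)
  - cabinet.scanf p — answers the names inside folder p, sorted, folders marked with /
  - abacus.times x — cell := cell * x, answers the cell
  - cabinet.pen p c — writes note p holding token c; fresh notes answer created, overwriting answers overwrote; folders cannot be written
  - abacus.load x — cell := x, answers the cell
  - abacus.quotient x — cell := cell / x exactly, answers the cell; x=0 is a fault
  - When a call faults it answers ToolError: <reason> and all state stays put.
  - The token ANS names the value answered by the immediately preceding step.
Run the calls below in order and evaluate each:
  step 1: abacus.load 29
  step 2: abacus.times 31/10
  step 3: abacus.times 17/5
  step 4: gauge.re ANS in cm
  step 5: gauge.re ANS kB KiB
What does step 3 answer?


-- 1. abacus.load(x=29) => 29
-- 2. abacus.times(x=31/10) => 899/10
-- 3. abacus.times(x=17/5) => 15283/50
-- 4. gauge.re(v=ANS, u_from=in, u_to=cm) => 1940941/2500
-- 5. gauge.re(v=ANS, u_from=kB, u_to=KiB) => 1940941/2560

Answer: 15283/50


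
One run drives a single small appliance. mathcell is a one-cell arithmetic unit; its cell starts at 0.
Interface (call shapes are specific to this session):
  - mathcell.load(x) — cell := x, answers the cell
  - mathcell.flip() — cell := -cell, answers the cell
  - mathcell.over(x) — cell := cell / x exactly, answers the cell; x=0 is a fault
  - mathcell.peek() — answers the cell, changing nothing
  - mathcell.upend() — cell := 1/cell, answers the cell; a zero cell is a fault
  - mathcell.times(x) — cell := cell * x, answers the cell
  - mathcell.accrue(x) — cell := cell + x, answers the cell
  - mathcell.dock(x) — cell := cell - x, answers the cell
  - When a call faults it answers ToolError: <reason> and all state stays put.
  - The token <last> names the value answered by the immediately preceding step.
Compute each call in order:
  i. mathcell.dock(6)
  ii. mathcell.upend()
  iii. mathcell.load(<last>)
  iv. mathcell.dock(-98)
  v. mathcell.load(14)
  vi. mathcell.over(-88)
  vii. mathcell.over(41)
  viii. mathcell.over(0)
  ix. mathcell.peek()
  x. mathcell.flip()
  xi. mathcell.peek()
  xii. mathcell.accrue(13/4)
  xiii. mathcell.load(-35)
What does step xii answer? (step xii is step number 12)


-> mathcell.dock(6)
<- -6
-> mathcell.upend()
<- -1/6
-> mathcell.load(<last>)
<- -1/6
-> mathcell.dock(-98)
<- 587/6
-> mathcell.load(14)
<- 14
-> mathcell.over(-88)
<- -7/44
-> mathcell.over(41)
<- -7/1804
-> mathcell.over(0)
<- ToolError: division by zero
-> mathcell.peek()
<- -7/1804
-> mathcell.flip()
<- 7/1804
-> mathcell.peek()
<- 7/1804
-> mathcell.accrue(13/4)
<- 2935/902
-> mathcell.load(-35)
<- -35

Answer: 2935/902


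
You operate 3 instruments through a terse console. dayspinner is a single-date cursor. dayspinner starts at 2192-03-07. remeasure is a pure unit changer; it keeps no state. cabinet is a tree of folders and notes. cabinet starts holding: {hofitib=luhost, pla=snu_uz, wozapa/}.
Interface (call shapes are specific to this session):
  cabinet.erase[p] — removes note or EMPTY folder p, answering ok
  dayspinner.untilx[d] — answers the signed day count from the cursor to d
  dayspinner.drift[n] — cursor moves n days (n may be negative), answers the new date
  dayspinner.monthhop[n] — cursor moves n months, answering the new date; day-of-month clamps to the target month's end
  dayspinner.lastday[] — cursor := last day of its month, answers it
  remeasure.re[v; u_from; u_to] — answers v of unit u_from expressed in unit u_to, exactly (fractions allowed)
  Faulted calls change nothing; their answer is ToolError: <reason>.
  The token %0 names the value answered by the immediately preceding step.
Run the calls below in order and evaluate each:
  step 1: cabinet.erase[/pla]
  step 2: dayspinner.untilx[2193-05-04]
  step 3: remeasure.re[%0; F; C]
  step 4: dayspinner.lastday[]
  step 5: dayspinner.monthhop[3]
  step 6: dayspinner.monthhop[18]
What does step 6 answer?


Answer: 2193-12-30

Derivation:
Invoking cabinet.erase using /pla, yielding ok.
Invoking dayspinner.untilx using 2193-05-04, and observe 423.
Calling remeasure.re using %0, F, C, → 1955/9.
I use dayspinner.lastday(), which returns 2192-03-31.
I invoke dayspinner.monthhop using 3: 2192-06-30.
Now I run dayspinner.monthhop using 18, and see 2193-12-30.


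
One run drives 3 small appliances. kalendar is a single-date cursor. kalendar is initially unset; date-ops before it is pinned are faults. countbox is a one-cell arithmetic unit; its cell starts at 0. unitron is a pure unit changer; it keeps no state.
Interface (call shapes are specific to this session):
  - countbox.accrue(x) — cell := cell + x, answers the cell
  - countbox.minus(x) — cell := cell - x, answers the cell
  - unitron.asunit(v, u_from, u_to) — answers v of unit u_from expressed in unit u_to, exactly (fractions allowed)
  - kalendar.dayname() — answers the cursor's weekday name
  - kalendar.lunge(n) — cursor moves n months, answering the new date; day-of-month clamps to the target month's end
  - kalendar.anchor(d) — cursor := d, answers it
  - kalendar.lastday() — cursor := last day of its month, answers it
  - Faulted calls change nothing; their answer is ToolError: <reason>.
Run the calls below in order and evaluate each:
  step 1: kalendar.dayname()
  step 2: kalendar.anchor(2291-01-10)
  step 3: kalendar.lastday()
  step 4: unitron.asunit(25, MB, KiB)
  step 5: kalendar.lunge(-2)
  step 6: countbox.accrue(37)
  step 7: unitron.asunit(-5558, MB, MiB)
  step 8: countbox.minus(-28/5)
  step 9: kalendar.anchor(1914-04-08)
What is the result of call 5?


Answer: 2290-11-30

Derivation:
;; 1. dayname() : ToolError: no date set
;; 2. anchor(d=2291-01-10) : 2291-01-10
;; 3. lastday() : 2291-01-31
;; 4. asunit(v=25, u_from=MB, u_to=KiB) : 390625/16
;; 5. lunge(n=-2) : 2290-11-30
;; 6. accrue(x=37) : 37
;; 7. asunit(v=-5558, u_from=MB, u_to=MiB) : -43421875/8192
;; 8. minus(x=-28/5) : 213/5
;; 9. anchor(d=1914-04-08) : 1914-04-08


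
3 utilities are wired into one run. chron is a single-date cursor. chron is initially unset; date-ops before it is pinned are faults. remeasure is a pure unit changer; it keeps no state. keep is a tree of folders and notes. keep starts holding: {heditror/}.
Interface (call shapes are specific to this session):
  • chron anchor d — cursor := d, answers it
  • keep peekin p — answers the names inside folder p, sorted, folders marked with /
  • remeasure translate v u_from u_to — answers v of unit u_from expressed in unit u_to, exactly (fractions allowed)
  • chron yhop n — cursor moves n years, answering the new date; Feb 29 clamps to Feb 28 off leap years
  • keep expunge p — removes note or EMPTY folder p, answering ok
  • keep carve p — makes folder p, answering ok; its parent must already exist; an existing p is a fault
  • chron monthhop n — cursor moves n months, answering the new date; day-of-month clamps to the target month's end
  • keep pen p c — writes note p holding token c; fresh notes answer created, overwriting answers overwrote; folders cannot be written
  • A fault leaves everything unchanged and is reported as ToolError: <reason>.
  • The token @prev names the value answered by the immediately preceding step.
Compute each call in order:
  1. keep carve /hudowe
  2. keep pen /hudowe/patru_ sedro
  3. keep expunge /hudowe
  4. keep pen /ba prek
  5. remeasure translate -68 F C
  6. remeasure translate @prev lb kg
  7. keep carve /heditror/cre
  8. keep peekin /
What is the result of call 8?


Invoking keep carve passing p='/hudowe', — result: ok.
Next I call keep pen passing p='/hudowe/patru_', c='sedro', which returns created.
I run keep expunge passing p='/hudowe', → ToolError: not empty.
I run keep pen passing p='/ba', c='prek': created.
I try remeasure translate passing v='-68', u_from='F', u_to='C', and see -500/9.
I use remeasure translate passing v='@prev', u_from='lb', u_to='kg', and get -45359237/1800000.
Then keep carve passing p='/heditror/cre', giving ok.
Using keep peekin passing p='/', and see [ba, heditror/, hudowe/].

Answer: [ba, heditror/, hudowe/]


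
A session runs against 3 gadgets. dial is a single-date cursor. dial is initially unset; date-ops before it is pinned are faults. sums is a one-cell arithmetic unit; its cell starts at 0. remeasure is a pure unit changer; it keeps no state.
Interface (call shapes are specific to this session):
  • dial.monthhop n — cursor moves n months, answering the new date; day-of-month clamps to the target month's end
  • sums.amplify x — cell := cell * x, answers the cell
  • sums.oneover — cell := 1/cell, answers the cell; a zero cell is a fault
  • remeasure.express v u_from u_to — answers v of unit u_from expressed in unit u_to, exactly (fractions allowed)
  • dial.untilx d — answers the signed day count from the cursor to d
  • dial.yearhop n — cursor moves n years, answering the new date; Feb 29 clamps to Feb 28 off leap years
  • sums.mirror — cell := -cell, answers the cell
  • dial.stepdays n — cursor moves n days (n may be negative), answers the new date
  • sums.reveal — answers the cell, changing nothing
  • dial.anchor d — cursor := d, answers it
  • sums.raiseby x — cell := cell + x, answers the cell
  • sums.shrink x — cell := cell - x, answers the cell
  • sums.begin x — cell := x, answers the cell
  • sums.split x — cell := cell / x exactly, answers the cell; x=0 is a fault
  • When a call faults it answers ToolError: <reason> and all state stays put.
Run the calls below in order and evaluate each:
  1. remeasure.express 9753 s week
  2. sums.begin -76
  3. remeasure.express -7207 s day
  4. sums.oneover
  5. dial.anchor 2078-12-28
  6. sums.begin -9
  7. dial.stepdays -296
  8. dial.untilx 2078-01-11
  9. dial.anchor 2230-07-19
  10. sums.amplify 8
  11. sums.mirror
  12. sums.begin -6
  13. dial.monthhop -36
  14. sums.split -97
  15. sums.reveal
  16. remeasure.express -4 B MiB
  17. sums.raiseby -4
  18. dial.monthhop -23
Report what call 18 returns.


Using remeasure.express(9753, s, week), giving 3251/201600.
Using sums.begin(-76), and see -76.
Now I run remeasure.express(-7207, s, day), and get -7207/86400.
Then sums.oneover: -1/76.
I use dial.anchor(2078-12-28), — result: 2078-12-28.
Calling sums.begin(-9), and get -9.
Invoking dial.stepdays(-296), which returns 2078-03-07.
Using dial.untilx(2078-01-11), yielding -55.
I run dial.anchor(2230-07-19), → 2230-07-19.
I invoke sums.amplify(8), → -72.
I invoke sums.mirror(), which returns 72.
I use sums.begin(-6), and see -6.
Now I run dial.monthhop(-36), → 2227-07-19.
Calling sums.split(-97): 6/97.
Calling sums.reveal, yielding 6/97.
I try remeasure.express(-4, B, MiB), — result: -1/262144.
I run sums.raiseby(-4), yielding -382/97.
I invoke dial.monthhop(-23): 2225-08-19.

Answer: 2225-08-19


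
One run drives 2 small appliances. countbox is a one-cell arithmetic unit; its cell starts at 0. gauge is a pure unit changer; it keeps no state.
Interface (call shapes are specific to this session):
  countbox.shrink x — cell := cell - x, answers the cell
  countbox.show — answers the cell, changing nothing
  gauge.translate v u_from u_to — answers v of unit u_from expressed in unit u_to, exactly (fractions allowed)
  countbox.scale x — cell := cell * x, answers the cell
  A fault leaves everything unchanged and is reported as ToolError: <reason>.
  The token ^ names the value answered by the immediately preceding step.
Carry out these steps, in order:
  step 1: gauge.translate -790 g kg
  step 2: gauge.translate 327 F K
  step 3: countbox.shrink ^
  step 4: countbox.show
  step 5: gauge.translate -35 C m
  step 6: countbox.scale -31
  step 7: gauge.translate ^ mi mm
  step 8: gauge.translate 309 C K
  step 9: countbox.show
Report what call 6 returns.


[in] gauge.translate -790 g kg
:: -79/100
[in] gauge.translate 327 F K
:: 78667/180
[in] countbox.shrink ^
:: -78667/180
[in] countbox.show
:: -78667/180
[in] gauge.translate -35 C m
:: ToolError: incompatible units
[in] countbox.scale -31
:: 2438677/180
[in] gauge.translate ^ mi mm
:: 109018616608/5
[in] gauge.translate 309 C K
:: 11643/20
[in] countbox.show
:: 2438677/180

Answer: 2438677/180


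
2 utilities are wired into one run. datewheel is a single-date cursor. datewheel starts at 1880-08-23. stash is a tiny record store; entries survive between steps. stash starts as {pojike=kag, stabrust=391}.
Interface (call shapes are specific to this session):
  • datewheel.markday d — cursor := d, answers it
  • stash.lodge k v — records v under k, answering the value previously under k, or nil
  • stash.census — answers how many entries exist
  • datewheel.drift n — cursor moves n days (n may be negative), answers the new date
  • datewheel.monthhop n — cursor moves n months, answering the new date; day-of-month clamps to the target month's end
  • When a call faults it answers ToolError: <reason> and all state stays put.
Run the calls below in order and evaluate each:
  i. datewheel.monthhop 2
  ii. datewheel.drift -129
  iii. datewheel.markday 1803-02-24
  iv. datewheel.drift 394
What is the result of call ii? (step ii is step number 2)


I try datewheel.monthhop(n→2), → 1880-10-23.
Invoking datewheel.drift(n→-129), which returns 1880-06-16.
Using datewheel.markday(d→1803-02-24), and observe 1803-02-24.
I use datewheel.drift(n→394), → 1804-03-24.

Answer: 1880-06-16


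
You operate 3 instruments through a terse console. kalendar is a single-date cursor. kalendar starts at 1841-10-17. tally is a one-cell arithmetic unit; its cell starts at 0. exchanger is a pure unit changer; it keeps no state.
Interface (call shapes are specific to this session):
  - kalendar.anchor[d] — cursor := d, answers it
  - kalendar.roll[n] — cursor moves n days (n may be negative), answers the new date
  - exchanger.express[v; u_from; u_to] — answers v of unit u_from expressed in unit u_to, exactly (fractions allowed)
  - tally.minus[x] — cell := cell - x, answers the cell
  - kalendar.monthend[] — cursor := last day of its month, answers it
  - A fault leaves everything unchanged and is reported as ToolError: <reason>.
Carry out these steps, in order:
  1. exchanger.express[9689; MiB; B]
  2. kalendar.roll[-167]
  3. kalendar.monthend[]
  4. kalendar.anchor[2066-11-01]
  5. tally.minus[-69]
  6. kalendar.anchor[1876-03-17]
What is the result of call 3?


Answer: 1841-05-31

Derivation:
>> express(v→9689, u_from→MiB, u_to→B)
<< 10159652864
>> roll(n→-167)
<< 1841-05-03
>> monthend()
<< 1841-05-31
>> anchor(d→2066-11-01)
<< 2066-11-01
>> minus(x→-69)
<< 69
>> anchor(d→1876-03-17)
<< 1876-03-17


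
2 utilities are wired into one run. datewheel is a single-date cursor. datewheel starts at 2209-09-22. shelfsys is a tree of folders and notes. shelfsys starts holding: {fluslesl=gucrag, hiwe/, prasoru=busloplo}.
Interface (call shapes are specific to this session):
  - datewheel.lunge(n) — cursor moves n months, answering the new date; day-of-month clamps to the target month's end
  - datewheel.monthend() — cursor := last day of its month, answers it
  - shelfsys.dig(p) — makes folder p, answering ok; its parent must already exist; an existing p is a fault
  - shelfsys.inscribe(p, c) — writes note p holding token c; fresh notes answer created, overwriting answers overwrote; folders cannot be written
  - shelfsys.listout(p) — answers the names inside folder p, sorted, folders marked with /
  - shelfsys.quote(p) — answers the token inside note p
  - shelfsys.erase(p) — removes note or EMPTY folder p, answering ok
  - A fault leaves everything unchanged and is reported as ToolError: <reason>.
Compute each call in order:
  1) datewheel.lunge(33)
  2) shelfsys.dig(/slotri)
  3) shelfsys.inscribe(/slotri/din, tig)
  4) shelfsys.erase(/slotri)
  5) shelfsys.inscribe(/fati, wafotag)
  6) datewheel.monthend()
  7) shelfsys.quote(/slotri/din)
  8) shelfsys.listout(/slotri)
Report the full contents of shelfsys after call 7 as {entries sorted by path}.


Answer: {fati=wafotag, fluslesl=gucrag, hiwe/, prasoru=busloplo, slotri/, slotri/din=tig}

Derivation:
> datewheel.lunge n: 33
:: 2212-06-22
> shelfsys.dig p: /slotri
:: ok
> shelfsys.inscribe p: /slotri/din c: tig
:: created
> shelfsys.erase p: /slotri
:: ToolError: not empty
> shelfsys.inscribe p: /fati c: wafotag
:: created
> datewheel.monthend
:: 2212-06-30
> shelfsys.quote p: /slotri/din
:: tig
> shelfsys.listout p: /slotri
:: [din]


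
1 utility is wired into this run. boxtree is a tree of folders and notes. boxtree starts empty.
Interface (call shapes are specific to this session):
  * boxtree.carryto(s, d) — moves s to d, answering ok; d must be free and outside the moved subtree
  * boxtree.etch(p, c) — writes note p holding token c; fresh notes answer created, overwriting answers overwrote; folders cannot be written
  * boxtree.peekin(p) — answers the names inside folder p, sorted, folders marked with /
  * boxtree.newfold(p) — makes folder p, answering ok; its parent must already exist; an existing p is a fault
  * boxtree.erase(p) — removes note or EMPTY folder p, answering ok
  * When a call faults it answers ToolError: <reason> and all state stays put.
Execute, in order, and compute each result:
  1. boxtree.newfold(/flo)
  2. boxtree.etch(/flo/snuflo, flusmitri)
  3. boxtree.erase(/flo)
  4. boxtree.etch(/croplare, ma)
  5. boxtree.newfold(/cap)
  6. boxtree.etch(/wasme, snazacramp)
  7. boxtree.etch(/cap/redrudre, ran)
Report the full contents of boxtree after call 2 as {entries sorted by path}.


Answer: {flo/, flo/snuflo=flusmitri}

Derivation:
% boxtree.newfold p='/flo'
= ok
% boxtree.etch p='/flo/snuflo' c='flusmitri'
= created
% boxtree.erase p='/flo'
= ToolError: not empty
% boxtree.etch p='/croplare' c='ma'
= created
% boxtree.newfold p='/cap'
= ok
% boxtree.etch p='/wasme' c='snazacramp'
= created
% boxtree.etch p='/cap/redrudre' c='ran'
= created


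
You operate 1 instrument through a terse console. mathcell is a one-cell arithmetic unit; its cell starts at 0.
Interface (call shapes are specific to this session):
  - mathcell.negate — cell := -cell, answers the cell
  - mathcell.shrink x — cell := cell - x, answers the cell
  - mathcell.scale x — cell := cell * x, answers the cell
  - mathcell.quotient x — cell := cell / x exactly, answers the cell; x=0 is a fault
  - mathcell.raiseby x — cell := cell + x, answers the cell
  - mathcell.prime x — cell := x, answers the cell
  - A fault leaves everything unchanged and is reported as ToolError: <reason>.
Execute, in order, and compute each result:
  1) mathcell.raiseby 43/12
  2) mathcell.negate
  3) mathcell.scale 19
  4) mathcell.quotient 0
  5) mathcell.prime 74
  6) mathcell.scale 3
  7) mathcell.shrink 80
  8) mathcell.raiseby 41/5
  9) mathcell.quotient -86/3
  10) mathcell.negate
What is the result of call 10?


$ mathcell.raiseby x=43/12
:: 43/12
$ mathcell.negate
:: -43/12
$ mathcell.scale x=19
:: -817/12
$ mathcell.quotient x=0
:: ToolError: division by zero
$ mathcell.prime x=74
:: 74
$ mathcell.scale x=3
:: 222
$ mathcell.shrink x=80
:: 142
$ mathcell.raiseby x=41/5
:: 751/5
$ mathcell.quotient x=-86/3
:: -2253/430
$ mathcell.negate
:: 2253/430

Answer: 2253/430


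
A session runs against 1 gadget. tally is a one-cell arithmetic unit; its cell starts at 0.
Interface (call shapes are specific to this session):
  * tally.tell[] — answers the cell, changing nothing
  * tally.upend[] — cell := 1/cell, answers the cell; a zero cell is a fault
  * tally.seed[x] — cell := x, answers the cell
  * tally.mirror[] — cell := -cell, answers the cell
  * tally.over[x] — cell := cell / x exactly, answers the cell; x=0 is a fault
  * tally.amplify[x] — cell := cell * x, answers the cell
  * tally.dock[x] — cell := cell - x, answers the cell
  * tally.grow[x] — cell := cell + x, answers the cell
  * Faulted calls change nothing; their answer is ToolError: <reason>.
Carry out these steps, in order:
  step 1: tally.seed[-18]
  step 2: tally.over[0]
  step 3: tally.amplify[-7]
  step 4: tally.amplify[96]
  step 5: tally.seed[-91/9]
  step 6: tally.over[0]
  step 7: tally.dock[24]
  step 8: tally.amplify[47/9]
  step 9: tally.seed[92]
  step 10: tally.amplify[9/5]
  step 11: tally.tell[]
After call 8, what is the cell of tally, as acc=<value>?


Answer: acc=-14429/81

Derivation:
Calling seed(x→-18), and see -18.
Then over(x→0), and see ToolError: division by zero.
I run amplify(x→-7), — result: 126.
Next I call amplify(x→96): 12096.
Now I run seed(x→-91/9), and get -91/9.
Now I run over(x→0), and observe ToolError: division by zero.
I try dock(x→24), giving -307/9.
I try amplify(x→47/9): -14429/81.
Then seed(x→92), and observe 92.
Next I call amplify(x→9/5), — result: 828/5.
Then tell(), and observe 828/5.
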